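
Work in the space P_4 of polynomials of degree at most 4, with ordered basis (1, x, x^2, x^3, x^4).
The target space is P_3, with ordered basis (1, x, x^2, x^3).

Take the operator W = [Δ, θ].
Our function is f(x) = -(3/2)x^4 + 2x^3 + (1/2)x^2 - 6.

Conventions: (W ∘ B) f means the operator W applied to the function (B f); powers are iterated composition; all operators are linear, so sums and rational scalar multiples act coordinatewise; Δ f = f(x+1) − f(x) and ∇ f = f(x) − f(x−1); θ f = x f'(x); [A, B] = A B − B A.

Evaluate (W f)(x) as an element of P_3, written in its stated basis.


g(x) = -6x^3 - 12x^2 - 5x + 1

θ f = -6x^4 + 6x^3 + x^2
Δ θ f = -24x^3 - 18x^2 - 4x + 1
Δ f = -6x^3 - 3x^2 + x + 1
θ Δ f = -18x^3 - 6x^2 + x
[Δ, θ] f = -6x^3 - 12x^2 - 5x + 1


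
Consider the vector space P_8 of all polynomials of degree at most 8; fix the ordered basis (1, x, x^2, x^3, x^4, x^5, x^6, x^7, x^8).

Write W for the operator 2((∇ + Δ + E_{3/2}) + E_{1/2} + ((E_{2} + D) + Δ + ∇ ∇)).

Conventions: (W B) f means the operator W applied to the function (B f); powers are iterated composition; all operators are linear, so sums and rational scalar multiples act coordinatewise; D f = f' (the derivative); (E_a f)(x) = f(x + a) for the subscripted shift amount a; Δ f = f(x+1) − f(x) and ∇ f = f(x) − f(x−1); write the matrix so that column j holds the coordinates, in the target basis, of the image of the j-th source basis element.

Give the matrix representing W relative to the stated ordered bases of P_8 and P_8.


the matrix is [[6, 16, 19, 17, 289/4, 101/4, 4429/16, 707/16, 68689/64]; [0, 6, 32, 57, 68, 1445/4, 303/2, 31003/16, 707/2]; [0, 0, 6, 48, 114, 170, 4335/4, 2121/4, 31003/4]; [0, 0, 0, 6, 64, 190, 340, 10115/4, 1414]; [0, 0, 0, 0, 6, 80, 285, 595, 10115/2]; [0, 0, 0, 0, 0, 6, 96, 399, 952]; [0, 0, 0, 0, 0, 0, 6, 112, 532]; [0, 0, 0, 0, 0, 0, 0, 6, 128]; [0, 0, 0, 0, 0, 0, 0, 0, 6]] (rows listed top to bottom)

image of 1: 6
image of x: 6x + 16
image of x^2: 6x^2 + 32x + 19
image of x^3: 6x^3 + 48x^2 + 57x + 17
image of x^4: 6x^4 + 64x^3 + 114x^2 + 68x + 289/4
image of x^5: 6x^5 + 80x^4 + 190x^3 + 170x^2 + (1445/4)x + 101/4
image of x^6: 6x^6 + 96x^5 + 285x^4 + 340x^3 + (4335/4)x^2 + (303/2)x + 4429/16
image of x^7: 6x^7 + 112x^6 + 399x^5 + 595x^4 + (10115/4)x^3 + (2121/4)x^2 + (31003/16)x + 707/16
image of x^8: 6x^8 + 128x^7 + 532x^6 + 952x^5 + (10115/2)x^4 + 1414x^3 + (31003/4)x^2 + (707/2)x + 68689/64
each image's coordinates form column j of the matrix


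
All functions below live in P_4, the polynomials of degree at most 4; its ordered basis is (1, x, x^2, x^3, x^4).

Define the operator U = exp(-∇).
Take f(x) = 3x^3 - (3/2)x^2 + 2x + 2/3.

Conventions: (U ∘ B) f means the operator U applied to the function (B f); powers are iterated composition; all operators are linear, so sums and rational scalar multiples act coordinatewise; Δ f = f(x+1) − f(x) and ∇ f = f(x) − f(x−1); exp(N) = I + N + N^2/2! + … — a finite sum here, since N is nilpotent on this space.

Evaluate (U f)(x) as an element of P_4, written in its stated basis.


order-1 term: -9x^2 + 12x - 13/2
order-2 term: 9x - 21/2
order-3 term: -3
the series for exp(-∇) f terminates at order 3
exp(-∇) f = 3x^3 - (21/2)x^2 + 23x - 58/3

the result is g(x) = 3x^3 - (21/2)x^2 + 23x - 58/3


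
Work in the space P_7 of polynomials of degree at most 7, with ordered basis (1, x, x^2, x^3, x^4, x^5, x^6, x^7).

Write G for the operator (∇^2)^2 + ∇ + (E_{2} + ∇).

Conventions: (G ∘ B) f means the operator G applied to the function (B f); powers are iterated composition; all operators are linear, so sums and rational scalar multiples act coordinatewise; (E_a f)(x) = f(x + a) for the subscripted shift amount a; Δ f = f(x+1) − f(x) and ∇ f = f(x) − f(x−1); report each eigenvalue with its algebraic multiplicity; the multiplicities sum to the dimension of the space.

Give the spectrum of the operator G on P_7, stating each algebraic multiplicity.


image of 1: 1
image of x: x + 4
image of x^2: x^2 + 8x + 2
image of x^3: x^3 + 12x^2 + 6x + 10
image of x^4: x^4 + 16x^3 + 12x^2 + 40x + 38
image of x^5: x^5 + 20x^4 + 20x^3 + 100x^2 + 190x - 206
image of x^6: x^6 + 24x^5 + 30x^4 + 200x^3 + 570x^2 - 1236x + 1622
image of x^7: x^7 + 28x^6 + 42x^5 + 350x^4 + 1330x^3 - 4326x^2 + 11354x - 8270
the matrix is upper triangular; its diagonal is (1, 1, 1, 1, 1, 1, 1, 1)
for a triangular matrix the eigenvalues are the diagonal entries, with algebraic multiplicity their repetition count

λ = 1 (multiplicity 8)


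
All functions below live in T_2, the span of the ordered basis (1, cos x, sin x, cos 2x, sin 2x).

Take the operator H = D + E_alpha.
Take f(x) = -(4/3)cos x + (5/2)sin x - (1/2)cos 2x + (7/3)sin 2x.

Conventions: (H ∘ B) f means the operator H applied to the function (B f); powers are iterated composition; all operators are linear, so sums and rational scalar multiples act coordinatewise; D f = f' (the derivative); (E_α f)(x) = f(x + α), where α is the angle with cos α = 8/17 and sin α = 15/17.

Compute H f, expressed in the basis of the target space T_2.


D f = (5/2)cos x + (4/3)sin x + (14/3)cos 2x + sin 2x
E_alpha f = (161/102)cos x + (40/17)sin x + (1281/578)cos 2x - (767/867)sin 2x
(D + E_alpha) f = (208/51)cos x + (188/51)sin x + (11935/1734)cos 2x + (100/867)sin 2x

the image equals g(x) = (208/51)cos x + (188/51)sin x + (11935/1734)cos 2x + (100/867)sin 2x


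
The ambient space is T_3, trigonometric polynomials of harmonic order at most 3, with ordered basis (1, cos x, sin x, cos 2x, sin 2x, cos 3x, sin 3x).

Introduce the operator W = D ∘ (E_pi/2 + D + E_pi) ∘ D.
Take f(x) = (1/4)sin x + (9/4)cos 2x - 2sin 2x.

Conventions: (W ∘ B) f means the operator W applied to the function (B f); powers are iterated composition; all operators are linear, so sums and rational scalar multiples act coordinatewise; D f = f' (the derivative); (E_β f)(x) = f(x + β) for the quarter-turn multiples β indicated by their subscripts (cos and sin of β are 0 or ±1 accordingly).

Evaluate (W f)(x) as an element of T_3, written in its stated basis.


the result is g(x) = -(1/2)cos x + (1/4)sin x + 16cos 2x + 18sin 2x

D f = (1/4)cos x - 4cos 2x - (9/2)sin 2x
E_pi/2 D f = -(1/4)sin x + 4cos 2x + (9/2)sin 2x
D D f = -(1/4)sin x - 9cos 2x + 8sin 2x
E_pi D f = -(1/4)cos x - 4cos 2x - (9/2)sin 2x
(E_pi/2 + D + E_pi) D f = -(1/4)cos x - (1/2)sin x - 9cos 2x + 8sin 2x
D (E_pi/2 + D + E_pi) D f = -(1/2)cos x + (1/4)sin x + 16cos 2x + 18sin 2x


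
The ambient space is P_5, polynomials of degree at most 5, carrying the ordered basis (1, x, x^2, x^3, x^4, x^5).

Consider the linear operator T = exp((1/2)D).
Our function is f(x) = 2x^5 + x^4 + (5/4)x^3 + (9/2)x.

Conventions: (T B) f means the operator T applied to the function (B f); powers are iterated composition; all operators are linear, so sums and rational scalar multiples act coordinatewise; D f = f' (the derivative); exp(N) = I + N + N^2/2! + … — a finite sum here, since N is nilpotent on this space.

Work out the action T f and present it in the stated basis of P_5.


order-1 term: 5x^4 + 2x^3 + (15/8)x^2 + 9/4
order-2 term: 5x^3 + (3/2)x^2 + (15/16)x
order-3 term: (5/2)x^2 + (1/2)x + 5/32
order-4 term: (5/8)x + 1/16
order-5 term: 1/16
the series for exp((1/2)D) f terminates at order 5
exp((1/2)D) f = 2x^5 + 6x^4 + (33/4)x^3 + (47/8)x^2 + (105/16)x + 81/32

g(x) = 2x^5 + 6x^4 + (33/4)x^3 + (47/8)x^2 + (105/16)x + 81/32


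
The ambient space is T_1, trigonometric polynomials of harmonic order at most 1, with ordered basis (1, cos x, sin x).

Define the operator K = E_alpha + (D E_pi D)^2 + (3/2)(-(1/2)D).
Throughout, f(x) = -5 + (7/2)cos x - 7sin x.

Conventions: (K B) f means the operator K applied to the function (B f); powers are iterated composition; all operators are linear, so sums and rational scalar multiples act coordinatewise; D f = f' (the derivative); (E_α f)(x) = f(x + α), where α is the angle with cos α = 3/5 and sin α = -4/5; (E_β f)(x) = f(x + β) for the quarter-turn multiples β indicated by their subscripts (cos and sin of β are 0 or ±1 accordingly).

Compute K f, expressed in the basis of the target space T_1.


the image equals g(x) = -5 + (329/20)cos x - (231/40)sin x

E_alpha f = -5 + (77/10)cos x - (7/5)sin x
D f = -7cos x - (7/2)sin x
E_pi D f = 7cos x + (7/2)sin x
D E_pi D f = (7/2)cos x - 7sin x
D (D E_pi D) f = -7cos x - (7/2)sin x
E_pi D (D E_pi D) f = 7cos x + (7/2)sin x
D E_pi D (D E_pi D) f = (7/2)cos x - 7sin x
D f = -7cos x - (7/2)sin x
(-(1/2)D) f = (7/2)cos x + (7/4)sin x
((3/2)(-(1/2)D)) f = (21/4)cos x + (21/8)sin x
(E_alpha + (D E_pi D)^2 + (3/2)(-(1/2)D)) f = -5 + (329/20)cos x - (231/40)sin x


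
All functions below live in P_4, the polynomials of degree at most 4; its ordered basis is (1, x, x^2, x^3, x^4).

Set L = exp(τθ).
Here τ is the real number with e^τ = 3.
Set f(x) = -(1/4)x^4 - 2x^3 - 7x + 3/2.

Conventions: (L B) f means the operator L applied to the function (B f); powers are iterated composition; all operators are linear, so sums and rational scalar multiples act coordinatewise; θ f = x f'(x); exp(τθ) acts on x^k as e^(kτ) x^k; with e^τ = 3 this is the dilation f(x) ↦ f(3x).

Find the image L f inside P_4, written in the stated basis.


exp(τθ) x^k = e^(kτ) x^k; with e^τ = 3 this sends x^k to 3^k x^k
x ↦ 3 x
x^3 ↦ 27 x^3
x^4 ↦ 81 x^4
applying this coordinatewise to f: exp(τθ) f = -(81/4)x^4 - 54x^3 - 21x + 3/2

the result is g(x) = -(81/4)x^4 - 54x^3 - 21x + 3/2


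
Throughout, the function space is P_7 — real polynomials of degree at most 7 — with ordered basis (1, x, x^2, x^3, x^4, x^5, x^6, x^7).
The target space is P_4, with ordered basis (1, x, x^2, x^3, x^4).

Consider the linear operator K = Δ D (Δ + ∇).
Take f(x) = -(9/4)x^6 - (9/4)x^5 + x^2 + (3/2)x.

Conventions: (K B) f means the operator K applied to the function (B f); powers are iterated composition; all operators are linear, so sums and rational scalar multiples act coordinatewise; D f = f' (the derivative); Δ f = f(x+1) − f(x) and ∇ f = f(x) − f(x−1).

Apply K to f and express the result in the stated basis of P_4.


the image equals g(x) = -540x^3 - 1080x^2 - 1350x - 585

Δ f = -(27/2)x^5 - 45x^4 - (135/2)x^3 - (225/4)x^2 - (91/4)x - 2
∇ f = -(27/2)x^5 + (45/2)x^4 - (45/2)x^3 + (45/4)x^2 - (1/4)x + 1/2
(Δ + ∇) f = -27x^5 - (45/2)x^4 - 90x^3 - 45x^2 - 23x - 3/2
D (Δ + ∇) f = -135x^4 - 90x^3 - 270x^2 - 90x - 23
Δ D (Δ + ∇) f = -540x^3 - 1080x^2 - 1350x - 585


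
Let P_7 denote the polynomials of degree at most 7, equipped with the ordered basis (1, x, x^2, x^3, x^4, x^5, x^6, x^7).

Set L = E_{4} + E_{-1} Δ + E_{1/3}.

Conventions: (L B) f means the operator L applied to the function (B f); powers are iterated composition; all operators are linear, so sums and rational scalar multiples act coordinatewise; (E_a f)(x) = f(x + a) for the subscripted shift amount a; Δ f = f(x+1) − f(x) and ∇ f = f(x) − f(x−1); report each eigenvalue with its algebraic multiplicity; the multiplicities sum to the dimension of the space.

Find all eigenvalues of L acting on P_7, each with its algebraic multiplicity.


image of 1: 2
image of x: 2x + 16/3
image of x^2: 2x^2 + (32/3)x + 136/9
image of x^3: 2x^3 + 16x^2 + (136/3)x + 1756/27
image of x^4: 2x^4 + (64/3)x^3 + (272/3)x^2 + (7024/27)x + 20656/81
image of x^5: 2x^5 + (80/3)x^4 + (1360/9)x^3 + (17560/27)x^2 + (103280/81)x + 249076/243
image of x^6: 2x^6 + 32x^5 + (680/3)x^4 + (35120/27)x^3 + (103280/27)x^2 + (498152/81)x + 2985256/729
image of x^7: 2x^7 + (112/3)x^6 + (952/3)x^5 + (61460/27)x^4 + (722960/81)x^3 + (1743532/81)x^2 + (20896792/729)x + 35833996/2187
the matrix is upper triangular; its diagonal is (2, 2, 2, 2, 2, 2, 2, 2)
for a triangular matrix the eigenvalues are the diagonal entries, with algebraic multiplicity their repetition count

λ = 2 (multiplicity 8)


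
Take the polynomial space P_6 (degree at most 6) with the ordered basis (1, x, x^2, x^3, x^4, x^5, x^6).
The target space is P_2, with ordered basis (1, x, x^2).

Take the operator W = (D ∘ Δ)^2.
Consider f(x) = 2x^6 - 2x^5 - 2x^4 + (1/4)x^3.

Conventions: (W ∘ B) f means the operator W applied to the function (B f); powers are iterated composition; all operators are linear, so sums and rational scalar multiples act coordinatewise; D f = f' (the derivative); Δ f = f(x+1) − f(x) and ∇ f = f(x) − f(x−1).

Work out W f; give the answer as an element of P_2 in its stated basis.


the image equals g(x) = 720x^2 + 1200x + 552

Δ f = 12x^5 + 20x^4 + 12x^3 - (5/4)x^2 - (21/4)x - 7/4
D Δ f = 60x^4 + 80x^3 + 36x^2 - (5/2)x - 21/4
Δ (D ∘ Δ) f = 240x^3 + 600x^2 + 552x + 347/2
D Δ (D ∘ Δ) f = 720x^2 + 1200x + 552


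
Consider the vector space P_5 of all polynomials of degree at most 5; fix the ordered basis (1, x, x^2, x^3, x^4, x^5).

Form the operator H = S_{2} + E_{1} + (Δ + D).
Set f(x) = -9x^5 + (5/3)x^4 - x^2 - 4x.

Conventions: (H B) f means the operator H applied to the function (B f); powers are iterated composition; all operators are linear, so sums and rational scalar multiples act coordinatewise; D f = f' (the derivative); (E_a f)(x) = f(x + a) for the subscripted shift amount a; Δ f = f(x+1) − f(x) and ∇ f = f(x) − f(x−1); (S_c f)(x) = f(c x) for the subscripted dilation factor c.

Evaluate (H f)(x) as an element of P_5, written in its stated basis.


the result is g(x) = -297x^5 - (320/3)x^4 - 160x^3 - 165x^2 - (284/3)x - 86/3

S_{2} f = -288x^5 + (80/3)x^4 - 4x^2 - 8x
E_{1} f = -9x^5 - (130/3)x^4 - (250/3)x^3 - 81x^2 - (133/3)x - 37/3
Δ f = -45x^4 - (250/3)x^3 - 80x^2 - (121/3)x - 37/3
D f = -45x^4 + (20/3)x^3 - 2x - 4
(Δ + D) f = -90x^4 - (230/3)x^3 - 80x^2 - (127/3)x - 49/3
(S_{2} + E_{1} + (Δ + D)) f = -297x^5 - (320/3)x^4 - 160x^3 - 165x^2 - (284/3)x - 86/3


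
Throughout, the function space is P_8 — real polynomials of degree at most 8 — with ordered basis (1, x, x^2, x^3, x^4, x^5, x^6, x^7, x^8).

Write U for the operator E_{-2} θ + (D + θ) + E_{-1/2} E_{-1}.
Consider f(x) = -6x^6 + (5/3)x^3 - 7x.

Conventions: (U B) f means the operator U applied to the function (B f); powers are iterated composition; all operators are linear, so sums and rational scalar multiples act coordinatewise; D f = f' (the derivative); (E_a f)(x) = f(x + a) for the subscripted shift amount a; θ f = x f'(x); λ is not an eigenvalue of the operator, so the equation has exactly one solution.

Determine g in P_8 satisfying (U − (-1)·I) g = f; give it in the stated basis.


the image equals g(x) = -(3/7)x^6 - (75/28)x^5 + (45/16)x^4 + (3035/96)x^3 - (91225/2688)x^2 - (286723/1792)x + 912875/5376

write g with unknown coordinates in the stated basis and equate coefficients in (U − (-1)·I) g = f
solving from the highest basis element down gives g = -(3/7)x^6 - (75/28)x^5 + (45/16)x^4 + (3035/96)x^3 - (91225/2688)x^2 - (286723/1792)x + 912875/5376
check: U g = -(39/7)x^6 + (75/28)x^5 - (45/16)x^4 - (2875/96)x^3 + (91225/2688)x^2 + (274179/1792)x - 912875/5376
so U g − (-1)·g = -6x^6 + (5/3)x^3 - 7x = f ✓


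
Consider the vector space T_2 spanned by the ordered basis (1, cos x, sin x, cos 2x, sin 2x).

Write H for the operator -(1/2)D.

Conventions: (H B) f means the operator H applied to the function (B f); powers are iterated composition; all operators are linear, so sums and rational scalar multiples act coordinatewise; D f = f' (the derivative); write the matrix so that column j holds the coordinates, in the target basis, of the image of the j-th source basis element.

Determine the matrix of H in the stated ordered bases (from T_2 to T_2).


image of 1: 0
image of cos x: (1/2)sin x
image of sin x: -(1/2)cos x
image of cos 2x: sin 2x
image of sin 2x: -cos 2x
each image's coordinates form column j of the matrix

the matrix is [[0, 0, 0, 0, 0]; [0, 0, -1/2, 0, 0]; [0, 1/2, 0, 0, 0]; [0, 0, 0, 0, -1]; [0, 0, 0, 1, 0]] (rows listed top to bottom)


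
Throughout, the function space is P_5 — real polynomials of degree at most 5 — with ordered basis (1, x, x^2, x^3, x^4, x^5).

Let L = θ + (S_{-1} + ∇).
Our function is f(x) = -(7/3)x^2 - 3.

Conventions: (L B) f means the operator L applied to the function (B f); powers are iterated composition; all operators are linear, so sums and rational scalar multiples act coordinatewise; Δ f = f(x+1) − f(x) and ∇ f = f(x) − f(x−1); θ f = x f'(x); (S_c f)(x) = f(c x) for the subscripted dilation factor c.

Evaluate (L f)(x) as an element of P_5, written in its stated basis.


θ f = -(14/3)x^2
S_{-1} f = -(7/3)x^2 - 3
∇ f = -(14/3)x + 7/3
(S_{-1} + ∇) f = -(7/3)x^2 - (14/3)x - 2/3
(θ + (S_{-1} + ∇)) f = -7x^2 - (14/3)x - 2/3

g(x) = -7x^2 - (14/3)x - 2/3


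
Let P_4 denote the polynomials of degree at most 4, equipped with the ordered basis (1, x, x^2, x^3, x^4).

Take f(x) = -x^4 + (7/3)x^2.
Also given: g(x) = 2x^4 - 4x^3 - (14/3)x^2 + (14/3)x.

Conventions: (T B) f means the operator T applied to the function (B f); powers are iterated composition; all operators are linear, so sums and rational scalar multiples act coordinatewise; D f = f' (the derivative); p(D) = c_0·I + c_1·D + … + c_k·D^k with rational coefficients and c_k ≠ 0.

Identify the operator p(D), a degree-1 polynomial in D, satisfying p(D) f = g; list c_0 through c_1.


c_0 = -2, c_1 = 1

D^0 f = -x^4 + (7/3)x^2
D^1 f = -4x^3 + (14/3)x
matching coefficients of g against c_0 f + c_1 Df + … from the top degree down determines the c_i
solution: c_0 = -2, c_1 = 1


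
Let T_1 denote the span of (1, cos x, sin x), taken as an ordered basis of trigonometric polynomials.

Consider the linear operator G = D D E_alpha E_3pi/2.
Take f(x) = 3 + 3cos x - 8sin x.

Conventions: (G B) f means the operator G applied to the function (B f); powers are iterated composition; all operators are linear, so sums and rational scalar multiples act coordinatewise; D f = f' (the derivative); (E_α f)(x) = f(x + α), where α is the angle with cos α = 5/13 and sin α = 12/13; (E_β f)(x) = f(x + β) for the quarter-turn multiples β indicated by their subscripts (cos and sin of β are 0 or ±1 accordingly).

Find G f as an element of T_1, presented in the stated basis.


the result is g(x) = -(76/13)cos x + (81/13)sin x

E_3pi/2 f = 3 + 8cos x + 3sin x
E_alpha E_3pi/2 f = 3 + (76/13)cos x - (81/13)sin x
D (E_alpha E_3pi/2) f = -(81/13)cos x - (76/13)sin x
D D (E_alpha E_3pi/2) f = -(76/13)cos x + (81/13)sin x


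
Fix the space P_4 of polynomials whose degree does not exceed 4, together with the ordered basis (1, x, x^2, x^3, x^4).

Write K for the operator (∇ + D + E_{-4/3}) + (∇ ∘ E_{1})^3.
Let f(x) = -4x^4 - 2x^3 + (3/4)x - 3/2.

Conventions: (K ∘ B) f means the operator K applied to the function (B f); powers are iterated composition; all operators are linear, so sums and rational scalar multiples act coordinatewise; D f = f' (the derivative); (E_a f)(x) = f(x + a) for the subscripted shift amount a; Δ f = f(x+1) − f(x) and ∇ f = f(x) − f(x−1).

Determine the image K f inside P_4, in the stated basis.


g(x) = -4x^4 - (38/3)x^3 - (68/3)x^2 - (8423/108)x - 13195/81

∇ f = -16x^3 + 18x^2 - 10x + 11/4
D f = -16x^3 - 6x^2 + 3/4
E_{-4/3} f = -4x^4 + (58/3)x^3 - (104/3)x^2 + (3025/108)x - 1685/162
(∇ + D + E_{-4/3}) f = -4x^4 - (38/3)x^3 - (68/3)x^2 + (1945/108)x - 559/81
E_{1} f = -4x^4 - 18x^3 - 30x^2 - (85/4)x - 27/4
∇ E_{1} f = -16x^3 - 30x^2 - 22x - 21/4
E_{1} (∇ ∘ E_{1}) f = -16x^3 - 78x^2 - 130x - 293/4
∇ E_{1} (∇ ∘ E_{1}) f = -48x^2 - 108x - 68
E_{1} (∇ ∘ E_{1}) (∇ ∘ E_{1}) f = -48x^2 - 204x - 224
∇ E_{1} (∇ ∘ E_{1}) (∇ ∘ E_{1}) f = -96x - 156
((∇ + D + E_{-4/3}) + (∇ ∘ E_{1})^3) f = -4x^4 - (38/3)x^3 - (68/3)x^2 - (8423/108)x - 13195/81


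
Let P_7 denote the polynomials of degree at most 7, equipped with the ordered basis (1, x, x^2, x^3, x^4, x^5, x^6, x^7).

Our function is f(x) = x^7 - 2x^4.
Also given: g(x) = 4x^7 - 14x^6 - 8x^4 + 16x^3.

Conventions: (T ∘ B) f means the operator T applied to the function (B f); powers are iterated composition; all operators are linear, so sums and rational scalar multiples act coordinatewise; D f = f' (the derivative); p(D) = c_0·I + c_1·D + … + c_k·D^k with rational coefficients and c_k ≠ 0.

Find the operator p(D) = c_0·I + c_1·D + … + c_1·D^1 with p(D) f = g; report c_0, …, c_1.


p(D) = 4·I − 2·D, i.e. c_0 = 4, c_1 = -2

D^0 f = x^7 - 2x^4
D^1 f = 7x^6 - 8x^3
matching coefficients of g against c_0 f + c_1 Df + … from the top degree down determines the c_i
solution: c_0 = 4, c_1 = -2


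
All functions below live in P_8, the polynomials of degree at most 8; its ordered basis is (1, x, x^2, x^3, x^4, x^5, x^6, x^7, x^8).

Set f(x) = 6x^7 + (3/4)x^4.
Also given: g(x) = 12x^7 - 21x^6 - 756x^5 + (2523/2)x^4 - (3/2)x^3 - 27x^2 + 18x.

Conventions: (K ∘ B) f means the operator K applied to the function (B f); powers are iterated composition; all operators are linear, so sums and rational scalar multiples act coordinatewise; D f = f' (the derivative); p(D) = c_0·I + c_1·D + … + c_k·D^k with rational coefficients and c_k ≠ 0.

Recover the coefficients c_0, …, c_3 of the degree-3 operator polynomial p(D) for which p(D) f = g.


c_0 = 2, c_1 = -1/2, c_2 = -3, c_3 = 1

D^0 f = 6x^7 + (3/4)x^4
D^1 f = 42x^6 + 3x^3
D^2 f = 252x^5 + 9x^2
D^3 f = 1260x^4 + 18x
matching coefficients of g against c_0 f + c_1 Df + … from the top degree down determines the c_i
solution: c_0 = 2, c_1 = -1/2, c_2 = -3, c_3 = 1


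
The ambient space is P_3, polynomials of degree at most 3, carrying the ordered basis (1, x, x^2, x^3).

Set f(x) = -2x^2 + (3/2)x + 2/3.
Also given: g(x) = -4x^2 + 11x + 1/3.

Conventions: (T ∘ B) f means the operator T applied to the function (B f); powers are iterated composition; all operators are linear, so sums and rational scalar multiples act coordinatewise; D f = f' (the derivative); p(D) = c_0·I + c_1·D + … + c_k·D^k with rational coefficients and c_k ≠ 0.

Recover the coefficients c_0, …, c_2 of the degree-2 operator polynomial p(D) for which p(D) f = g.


p(D) = 2·I − 2·D − (1/2)·D^2, i.e. c_0 = 2, c_1 = -2, c_2 = -1/2

D^0 f = -2x^2 + (3/2)x + 2/3
D^1 f = -4x + 3/2
D^2 f = -4
matching coefficients of g against c_0 f + c_1 Df + … from the top degree down determines the c_i
solution: c_0 = 2, c_1 = -2, c_2 = -1/2


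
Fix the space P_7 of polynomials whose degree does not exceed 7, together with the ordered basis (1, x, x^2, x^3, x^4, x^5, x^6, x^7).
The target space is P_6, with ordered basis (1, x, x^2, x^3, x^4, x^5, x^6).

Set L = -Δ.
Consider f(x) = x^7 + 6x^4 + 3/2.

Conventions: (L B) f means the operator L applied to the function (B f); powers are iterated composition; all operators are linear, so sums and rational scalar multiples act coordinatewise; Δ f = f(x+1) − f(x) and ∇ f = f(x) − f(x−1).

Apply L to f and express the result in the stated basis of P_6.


the result is g(x) = -7x^6 - 21x^5 - 35x^4 - 59x^3 - 57x^2 - 31x - 7

Δ f = 7x^6 + 21x^5 + 35x^4 + 59x^3 + 57x^2 + 31x + 7
(-Δ) f = -7x^6 - 21x^5 - 35x^4 - 59x^3 - 57x^2 - 31x - 7


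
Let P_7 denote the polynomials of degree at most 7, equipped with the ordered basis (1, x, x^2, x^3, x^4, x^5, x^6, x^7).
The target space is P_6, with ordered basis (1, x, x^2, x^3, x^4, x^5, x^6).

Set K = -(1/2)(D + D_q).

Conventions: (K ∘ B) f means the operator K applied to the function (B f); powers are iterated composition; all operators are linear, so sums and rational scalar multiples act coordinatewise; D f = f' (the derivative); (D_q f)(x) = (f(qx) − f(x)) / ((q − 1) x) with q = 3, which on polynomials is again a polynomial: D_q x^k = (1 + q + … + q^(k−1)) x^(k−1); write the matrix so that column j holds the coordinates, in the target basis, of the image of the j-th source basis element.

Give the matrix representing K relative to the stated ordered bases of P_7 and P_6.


image of 1: 0
image of x: -1
image of x^2: -3x
image of x^3: -8x^2
image of x^4: -22x^3
image of x^5: -63x^4
image of x^6: -185x^5
image of x^7: -550x^6
each image's coordinates form column j of the matrix

the matrix is [[0, -1, 0, 0, 0, 0, 0, 0]; [0, 0, -3, 0, 0, 0, 0, 0]; [0, 0, 0, -8, 0, 0, 0, 0]; [0, 0, 0, 0, -22, 0, 0, 0]; [0, 0, 0, 0, 0, -63, 0, 0]; [0, 0, 0, 0, 0, 0, -185, 0]; [0, 0, 0, 0, 0, 0, 0, -550]] (rows listed top to bottom)


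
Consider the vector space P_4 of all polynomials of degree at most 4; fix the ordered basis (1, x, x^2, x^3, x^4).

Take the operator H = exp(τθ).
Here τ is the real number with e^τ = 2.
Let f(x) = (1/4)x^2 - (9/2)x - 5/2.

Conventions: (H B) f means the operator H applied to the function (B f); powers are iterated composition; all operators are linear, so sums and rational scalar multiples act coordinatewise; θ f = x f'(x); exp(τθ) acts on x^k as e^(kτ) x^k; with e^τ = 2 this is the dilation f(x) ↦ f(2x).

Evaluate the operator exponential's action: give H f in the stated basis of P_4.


the result is g(x) = x^2 - 9x - 5/2

exp(τθ) x^k = e^(kτ) x^k; with e^τ = 2 this sends x^k to 2^k x^k
x ↦ 2 x
x^2 ↦ 4 x^2
applying this coordinatewise to f: exp(τθ) f = x^2 - 9x - 5/2


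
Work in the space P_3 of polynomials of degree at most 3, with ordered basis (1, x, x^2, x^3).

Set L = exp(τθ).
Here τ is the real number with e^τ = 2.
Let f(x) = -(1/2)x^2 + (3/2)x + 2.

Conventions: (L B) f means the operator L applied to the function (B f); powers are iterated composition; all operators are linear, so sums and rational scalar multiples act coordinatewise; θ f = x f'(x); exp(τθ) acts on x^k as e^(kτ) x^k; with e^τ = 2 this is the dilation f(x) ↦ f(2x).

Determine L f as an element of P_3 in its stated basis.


exp(τθ) x^k = e^(kτ) x^k; with e^τ = 2 this sends x^k to 2^k x^k
x ↦ 2 x
x^2 ↦ 4 x^2
applying this coordinatewise to f: exp(τθ) f = -2x^2 + 3x + 2

the result is g(x) = -2x^2 + 3x + 2


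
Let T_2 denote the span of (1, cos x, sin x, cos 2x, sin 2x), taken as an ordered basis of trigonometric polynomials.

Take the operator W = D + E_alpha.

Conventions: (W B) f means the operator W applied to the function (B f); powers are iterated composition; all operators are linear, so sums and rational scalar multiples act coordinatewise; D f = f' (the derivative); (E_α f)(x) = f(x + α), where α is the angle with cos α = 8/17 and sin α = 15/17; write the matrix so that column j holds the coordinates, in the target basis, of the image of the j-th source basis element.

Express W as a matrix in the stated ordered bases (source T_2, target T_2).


the matrix is [[1, 0, 0, 0, 0]; [0, 8/17, 32/17, 0, 0]; [0, -32/17, 8/17, 0, 0]; [0, 0, 0, -161/289, 818/289]; [0, 0, 0, -818/289, -161/289]] (rows listed top to bottom)

image of 1: 1
image of cos x: (8/17)cos x - (32/17)sin x
image of sin x: (32/17)cos x + (8/17)sin x
image of cos 2x: -(161/289)cos 2x - (818/289)sin 2x
image of sin 2x: (818/289)cos 2x - (161/289)sin 2x
each image's coordinates form column j of the matrix


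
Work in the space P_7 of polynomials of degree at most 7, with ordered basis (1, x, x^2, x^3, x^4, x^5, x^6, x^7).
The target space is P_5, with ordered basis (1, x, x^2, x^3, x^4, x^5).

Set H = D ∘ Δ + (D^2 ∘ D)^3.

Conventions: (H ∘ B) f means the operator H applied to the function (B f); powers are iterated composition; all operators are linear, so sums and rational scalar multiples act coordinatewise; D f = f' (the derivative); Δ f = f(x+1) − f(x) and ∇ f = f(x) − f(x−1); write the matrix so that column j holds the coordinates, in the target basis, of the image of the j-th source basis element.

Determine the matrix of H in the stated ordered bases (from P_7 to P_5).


the matrix is [[0, 0, 2, 3, 4, 5, 6, 7]; [0, 0, 0, 6, 12, 20, 30, 42]; [0, 0, 0, 0, 12, 30, 60, 105]; [0, 0, 0, 0, 0, 20, 60, 140]; [0, 0, 0, 0, 0, 0, 30, 105]; [0, 0, 0, 0, 0, 0, 0, 42]] (rows listed top to bottom)

image of 1: 0
image of x: 0
image of x^2: 2
image of x^3: 6x + 3
image of x^4: 12x^2 + 12x + 4
image of x^5: 20x^3 + 30x^2 + 20x + 5
image of x^6: 30x^4 + 60x^3 + 60x^2 + 30x + 6
image of x^7: 42x^5 + 105x^4 + 140x^3 + 105x^2 + 42x + 7
each image's coordinates form column j of the matrix


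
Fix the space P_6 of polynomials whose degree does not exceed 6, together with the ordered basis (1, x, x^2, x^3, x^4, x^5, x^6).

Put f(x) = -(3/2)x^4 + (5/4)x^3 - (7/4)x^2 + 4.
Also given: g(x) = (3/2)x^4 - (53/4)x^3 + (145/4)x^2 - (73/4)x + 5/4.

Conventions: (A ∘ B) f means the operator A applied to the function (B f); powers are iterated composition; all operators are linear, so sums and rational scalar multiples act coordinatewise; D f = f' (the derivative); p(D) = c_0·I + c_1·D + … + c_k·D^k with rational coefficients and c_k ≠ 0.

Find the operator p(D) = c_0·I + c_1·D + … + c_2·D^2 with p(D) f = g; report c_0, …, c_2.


c_0 = -1, c_1 = 2, c_2 = -3/2

D^0 f = -(3/2)x^4 + (5/4)x^3 - (7/4)x^2 + 4
D^1 f = -6x^3 + (15/4)x^2 - (7/2)x
D^2 f = -18x^2 + (15/2)x - 7/2
matching coefficients of g against c_0 f + c_1 Df + … from the top degree down determines the c_i
solution: c_0 = -1, c_1 = 2, c_2 = -3/2


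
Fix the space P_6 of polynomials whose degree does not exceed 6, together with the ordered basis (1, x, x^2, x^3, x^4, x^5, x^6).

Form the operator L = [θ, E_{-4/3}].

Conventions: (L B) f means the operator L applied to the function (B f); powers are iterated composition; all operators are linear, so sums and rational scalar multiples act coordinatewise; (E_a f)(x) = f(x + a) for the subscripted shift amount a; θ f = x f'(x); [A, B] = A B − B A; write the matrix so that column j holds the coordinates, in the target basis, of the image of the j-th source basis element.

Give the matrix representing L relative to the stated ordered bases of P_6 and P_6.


image of 1: 0
image of x: 4/3
image of x^2: (8/3)x - 32/9
image of x^3: 4x^2 - (32/3)x + 64/9
image of x^4: (16/3)x^3 - (64/3)x^2 + (256/9)x - 1024/81
image of x^5: (20/3)x^4 - (320/9)x^3 + (640/9)x^2 - (5120/81)x + 5120/243
image of x^6: 8x^5 - (160/3)x^4 + (1280/9)x^3 - (5120/27)x^2 + (10240/81)x - 8192/243
each image's coordinates form column j of the matrix

the matrix is [[0, 4/3, -32/9, 64/9, -1024/81, 5120/243, -8192/243]; [0, 0, 8/3, -32/3, 256/9, -5120/81, 10240/81]; [0, 0, 0, 4, -64/3, 640/9, -5120/27]; [0, 0, 0, 0, 16/3, -320/9, 1280/9]; [0, 0, 0, 0, 0, 20/3, -160/3]; [0, 0, 0, 0, 0, 0, 8]; [0, 0, 0, 0, 0, 0, 0]] (rows listed top to bottom)


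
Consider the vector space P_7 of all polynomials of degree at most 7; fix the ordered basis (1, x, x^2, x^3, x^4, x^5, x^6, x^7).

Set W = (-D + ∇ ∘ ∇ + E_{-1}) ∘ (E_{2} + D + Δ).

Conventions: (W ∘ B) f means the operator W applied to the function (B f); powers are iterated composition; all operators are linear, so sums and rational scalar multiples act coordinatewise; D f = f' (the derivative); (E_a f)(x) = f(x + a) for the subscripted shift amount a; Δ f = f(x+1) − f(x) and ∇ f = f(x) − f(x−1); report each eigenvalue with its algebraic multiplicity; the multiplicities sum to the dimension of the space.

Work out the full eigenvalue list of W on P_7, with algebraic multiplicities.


λ = 1 (multiplicity 8)

image of 1: 1
image of x: x + 2
image of x^2: x^2 + 4x - 8
image of x^3: x^3 + 6x^2 - 24x + 8
image of x^4: x^4 + 8x^3 - 48x^2 + 32x - 62
image of x^5: x^5 + 10x^4 - 80x^3 + 80x^2 - 310x + 52
image of x^6: x^6 + 12x^5 - 120x^4 + 160x^3 - 930x^2 + 312x - 382
image of x^7: x^7 + 14x^6 - 168x^5 + 280x^4 - 2170x^3 + 1092x^2 - 2674x + 240
the matrix is upper triangular; its diagonal is (1, 1, 1, 1, 1, 1, 1, 1)
for a triangular matrix the eigenvalues are the diagonal entries, with algebraic multiplicity their repetition count


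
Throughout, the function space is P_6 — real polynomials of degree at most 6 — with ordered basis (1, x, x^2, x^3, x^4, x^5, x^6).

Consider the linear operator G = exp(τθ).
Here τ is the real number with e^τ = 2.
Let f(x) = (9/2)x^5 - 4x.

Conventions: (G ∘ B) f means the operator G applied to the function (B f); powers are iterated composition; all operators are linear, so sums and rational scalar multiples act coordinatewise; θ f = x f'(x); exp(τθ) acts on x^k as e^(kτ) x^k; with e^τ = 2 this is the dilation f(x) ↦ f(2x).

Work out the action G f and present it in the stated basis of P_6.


the image equals g(x) = 144x^5 - 8x

exp(τθ) x^k = e^(kτ) x^k; with e^τ = 2 this sends x^k to 2^k x^k
x ↦ 2 x
x^5 ↦ 32 x^5
applying this coordinatewise to f: exp(τθ) f = 144x^5 - 8x


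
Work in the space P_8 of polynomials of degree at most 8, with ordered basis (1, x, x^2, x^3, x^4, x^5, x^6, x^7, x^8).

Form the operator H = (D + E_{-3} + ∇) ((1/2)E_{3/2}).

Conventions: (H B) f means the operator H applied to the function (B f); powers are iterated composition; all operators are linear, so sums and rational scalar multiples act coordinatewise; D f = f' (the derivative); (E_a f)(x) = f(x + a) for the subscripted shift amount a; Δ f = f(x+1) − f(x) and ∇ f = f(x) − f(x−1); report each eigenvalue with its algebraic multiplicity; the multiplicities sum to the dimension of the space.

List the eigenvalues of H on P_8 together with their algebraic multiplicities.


λ = 1/2 (multiplicity 9)

image of 1: 1/2
image of x: (1/2)x + 1/4
image of x^2: (1/2)x^2 + (1/2)x + 29/8
image of x^3: (1/2)x^3 + (3/4)x^2 + (87/8)x + 53/16
image of x^4: (1/2)x^4 + x^3 + (87/4)x^2 + (53/4)x + 377/32
image of x^5: (1/2)x^5 + (5/4)x^4 + (145/4)x^3 + (265/8)x^2 + (1885/32)x + 809/64
image of x^6: (1/2)x^6 + (3/2)x^5 + (435/8)x^4 + (265/4)x^3 + (5655/32)x^2 + (2427/32)x + 4373/128
image of x^7: (1/2)x^7 + (7/4)x^6 + (609/8)x^5 + (1855/16)x^4 + (13195/32)x^3 + (16989/64)x^2 + (30611/128)x + 10205/256
image of x^8: (1/2)x^8 + 2x^7 + (203/2)x^6 + (371/2)x^5 + (13195/16)x^4 + (5663/8)x^3 + (30611/32)x^2 + (10205/32)x + 48113/512
the matrix is upper triangular; its diagonal is (1/2, 1/2, 1/2, 1/2, 1/2, 1/2, 1/2, 1/2, 1/2)
for a triangular matrix the eigenvalues are the diagonal entries, with algebraic multiplicity their repetition count


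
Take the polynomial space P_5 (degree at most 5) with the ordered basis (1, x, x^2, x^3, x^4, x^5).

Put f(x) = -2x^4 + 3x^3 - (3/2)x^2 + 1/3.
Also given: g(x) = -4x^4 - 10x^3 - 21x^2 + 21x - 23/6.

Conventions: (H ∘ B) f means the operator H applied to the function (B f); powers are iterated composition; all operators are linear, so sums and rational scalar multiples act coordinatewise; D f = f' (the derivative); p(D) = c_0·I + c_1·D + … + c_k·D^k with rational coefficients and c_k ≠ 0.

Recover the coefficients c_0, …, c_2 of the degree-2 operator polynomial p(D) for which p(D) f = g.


p(D) = 2·I + 2·D + (3/2)·D^2, i.e. c_0 = 2, c_1 = 2, c_2 = 3/2

D^0 f = -2x^4 + 3x^3 - (3/2)x^2 + 1/3
D^1 f = -8x^3 + 9x^2 - 3x
D^2 f = -24x^2 + 18x - 3
matching coefficients of g against c_0 f + c_1 Df + … from the top degree down determines the c_i
solution: c_0 = 2, c_1 = 2, c_2 = 3/2


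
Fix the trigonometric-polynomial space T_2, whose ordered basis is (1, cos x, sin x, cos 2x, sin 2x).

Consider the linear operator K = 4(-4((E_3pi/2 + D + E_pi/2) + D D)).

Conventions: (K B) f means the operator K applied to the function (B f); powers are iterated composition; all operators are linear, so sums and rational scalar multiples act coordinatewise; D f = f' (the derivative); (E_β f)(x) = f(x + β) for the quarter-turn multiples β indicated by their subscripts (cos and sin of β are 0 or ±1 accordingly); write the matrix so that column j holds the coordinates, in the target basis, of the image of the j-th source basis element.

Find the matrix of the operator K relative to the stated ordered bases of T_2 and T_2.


image of 1: -32
image of cos x: 16cos x + 16sin x
image of sin x: -16cos x + 16sin x
image of cos 2x: 96cos 2x + 32sin 2x
image of sin 2x: -32cos 2x + 96sin 2x
each image's coordinates form column j of the matrix

the matrix is [[-32, 0, 0, 0, 0]; [0, 16, -16, 0, 0]; [0, 16, 16, 0, 0]; [0, 0, 0, 96, -32]; [0, 0, 0, 32, 96]] (rows listed top to bottom)


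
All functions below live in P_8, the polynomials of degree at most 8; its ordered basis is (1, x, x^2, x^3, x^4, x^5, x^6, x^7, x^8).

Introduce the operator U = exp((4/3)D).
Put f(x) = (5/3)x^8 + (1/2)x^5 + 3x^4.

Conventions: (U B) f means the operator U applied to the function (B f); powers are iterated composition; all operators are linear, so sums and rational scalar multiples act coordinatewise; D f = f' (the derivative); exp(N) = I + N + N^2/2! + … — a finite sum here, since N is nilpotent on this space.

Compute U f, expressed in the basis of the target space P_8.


g(x) = (5/3)x^8 + (160/9)x^7 + (2240/27)x^6 + (35921/162)x^5 + (91139/243)x^4 + (304864/729)x^3 + (669344/2187)x^2 + (893824/6561)x + 555776/19683

order-1 term: (160/9)x^7 + (10/3)x^4 + 16x^3
order-2 term: (2240/27)x^6 + (80/9)x^3 + 32x^2
order-3 term: (17920/81)x^5 + (320/27)x^2 + (256/9)x
order-4 term: (89600/243)x^4 + (640/81)x + 256/27
order-5 term: (286720/729)x^3 + 512/243
order-6 term: (573440/2187)x^2
order-7 term: (655360/6561)x
order-8 term: 327680/19683
the series for exp((4/3)D) f terminates at order 8
exp((4/3)D) f = (5/3)x^8 + (160/9)x^7 + (2240/27)x^6 + (35921/162)x^5 + (91139/243)x^4 + (304864/729)x^3 + (669344/2187)x^2 + (893824/6561)x + 555776/19683


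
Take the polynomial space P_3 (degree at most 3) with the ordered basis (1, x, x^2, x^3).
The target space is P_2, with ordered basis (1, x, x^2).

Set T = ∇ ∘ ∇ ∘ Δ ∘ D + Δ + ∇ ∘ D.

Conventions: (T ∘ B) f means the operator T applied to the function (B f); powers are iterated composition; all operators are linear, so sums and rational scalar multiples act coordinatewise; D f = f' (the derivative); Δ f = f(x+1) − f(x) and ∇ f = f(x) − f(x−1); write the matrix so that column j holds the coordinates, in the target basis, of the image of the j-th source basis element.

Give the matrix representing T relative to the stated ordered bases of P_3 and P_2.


the matrix is [[0, 1, 3, -2]; [0, 0, 2, 9]; [0, 0, 0, 3]] (rows listed top to bottom)

image of 1: 0
image of x: 1
image of x^2: 2x + 3
image of x^3: 3x^2 + 9x - 2
each image's coordinates form column j of the matrix


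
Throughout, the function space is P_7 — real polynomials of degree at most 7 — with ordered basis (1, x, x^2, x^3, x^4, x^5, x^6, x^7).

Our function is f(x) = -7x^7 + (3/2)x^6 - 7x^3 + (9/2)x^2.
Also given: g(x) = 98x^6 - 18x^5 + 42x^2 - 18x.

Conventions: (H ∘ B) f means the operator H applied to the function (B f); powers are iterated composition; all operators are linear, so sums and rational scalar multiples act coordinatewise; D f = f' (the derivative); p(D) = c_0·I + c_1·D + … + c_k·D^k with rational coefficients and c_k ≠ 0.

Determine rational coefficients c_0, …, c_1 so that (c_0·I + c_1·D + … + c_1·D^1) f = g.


c_0 = 0, c_1 = -2

D^0 f = -7x^7 + (3/2)x^6 - 7x^3 + (9/2)x^2
D^1 f = -49x^6 + 9x^5 - 21x^2 + 9x
matching coefficients of g against c_0 f + c_1 Df + … from the top degree down determines the c_i
solution: c_0 = 0, c_1 = -2


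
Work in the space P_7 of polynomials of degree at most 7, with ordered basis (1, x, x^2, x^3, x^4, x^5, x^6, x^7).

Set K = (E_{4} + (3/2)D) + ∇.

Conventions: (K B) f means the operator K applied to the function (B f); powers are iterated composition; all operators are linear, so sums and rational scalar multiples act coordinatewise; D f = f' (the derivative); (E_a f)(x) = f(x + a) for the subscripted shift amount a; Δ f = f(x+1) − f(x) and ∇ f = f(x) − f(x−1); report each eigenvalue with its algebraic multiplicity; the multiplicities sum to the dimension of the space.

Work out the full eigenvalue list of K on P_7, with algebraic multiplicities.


image of 1: 1
image of x: x + 13/2
image of x^2: x^2 + 13x + 15
image of x^3: x^3 + (39/2)x^2 + 45x + 65
image of x^4: x^4 + 26x^3 + 90x^2 + 260x + 255
image of x^5: x^5 + (65/2)x^4 + 150x^3 + 650x^2 + 1275x + 1025
image of x^6: x^6 + 39x^5 + 225x^4 + 1300x^3 + 3825x^2 + 6150x + 4095
image of x^7: x^7 + (91/2)x^6 + 315x^5 + 2275x^4 + 8925x^3 + 21525x^2 + 28665x + 16385
the matrix is upper triangular; its diagonal is (1, 1, 1, 1, 1, 1, 1, 1)
for a triangular matrix the eigenvalues are the diagonal entries, with algebraic multiplicity their repetition count

λ = 1 (multiplicity 8)
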